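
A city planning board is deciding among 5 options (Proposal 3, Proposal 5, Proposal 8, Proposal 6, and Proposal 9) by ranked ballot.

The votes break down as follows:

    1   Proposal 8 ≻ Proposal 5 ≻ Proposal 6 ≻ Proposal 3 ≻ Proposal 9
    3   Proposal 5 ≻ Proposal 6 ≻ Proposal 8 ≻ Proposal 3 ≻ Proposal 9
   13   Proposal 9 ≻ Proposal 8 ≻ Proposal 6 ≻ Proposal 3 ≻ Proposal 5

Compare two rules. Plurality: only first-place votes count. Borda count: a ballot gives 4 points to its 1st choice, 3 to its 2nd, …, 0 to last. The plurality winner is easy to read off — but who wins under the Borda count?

Proposal 9

Plurality first-place counts: Proposal 3 0, Proposal 5 3, Proposal 8 1, Proposal 6 0, Proposal 9 13 → Proposal 9.
Borda totals: Proposal 3 17, Proposal 5 15, Proposal 8 49, Proposal 6 37, Proposal 9 52 → Proposal 9.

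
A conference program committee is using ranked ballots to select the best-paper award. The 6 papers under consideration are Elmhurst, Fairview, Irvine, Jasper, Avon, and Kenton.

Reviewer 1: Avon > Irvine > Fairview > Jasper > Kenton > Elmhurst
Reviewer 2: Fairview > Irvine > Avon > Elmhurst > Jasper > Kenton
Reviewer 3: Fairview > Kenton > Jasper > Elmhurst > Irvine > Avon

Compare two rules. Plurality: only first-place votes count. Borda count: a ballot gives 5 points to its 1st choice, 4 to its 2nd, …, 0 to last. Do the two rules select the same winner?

Yes

Plurality first-place counts: Elmhurst 0, Fairview 2, Irvine 0, Jasper 0, Avon 1, Kenton 0 → Fairview.
Borda totals: Elmhurst 4, Fairview 13, Irvine 9, Jasper 6, Avon 8, Kenton 5 → Fairview.
The two rules agree on Fairview.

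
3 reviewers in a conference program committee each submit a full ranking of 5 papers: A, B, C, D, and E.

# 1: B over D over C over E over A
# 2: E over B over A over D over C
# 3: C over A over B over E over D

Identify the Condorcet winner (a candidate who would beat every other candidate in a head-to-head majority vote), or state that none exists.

B

Head-to-head results (3 voters total):
A vs B: B wins 2–1.
A vs C: C wins 2–1.
A vs D: A wins 2–1.
A vs E: E wins 2–1.
B vs C: B wins 2–1.
B vs D: B wins 3–0.
B vs E: B wins 2–1.
C vs D: D wins 2–1.
C vs E: C wins 2–1.
D vs E: E wins 2–1.
B beats each rival — A (2–1), C (2–1), D (3–0), E (2–1) — so B is the Condorcet winner.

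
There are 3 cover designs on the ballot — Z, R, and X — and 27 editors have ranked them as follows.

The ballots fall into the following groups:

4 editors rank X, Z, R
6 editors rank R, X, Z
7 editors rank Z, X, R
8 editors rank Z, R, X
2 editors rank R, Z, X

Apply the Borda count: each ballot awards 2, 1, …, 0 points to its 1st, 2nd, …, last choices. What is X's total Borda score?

21

Borda scores:
  Z: 4·1 + 6·0 + 7·2 + 8·2 + 2·1 = 36
  R: 4·0 + 6·2 + 7·0 + 8·1 + 2·2 = 24
  X: 4·2 + 6·1 + 7·1 + 8·0 + 2·0 = 21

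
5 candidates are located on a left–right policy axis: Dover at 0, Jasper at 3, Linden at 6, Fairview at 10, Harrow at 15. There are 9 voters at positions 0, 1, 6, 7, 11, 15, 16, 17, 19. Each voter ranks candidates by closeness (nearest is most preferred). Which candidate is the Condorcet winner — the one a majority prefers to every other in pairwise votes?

Fairview

With single-peaked preferences on a line, the Condorcet winner is the candidate closest to the median voter.
The median voter (position 11) is closest to Fairview at 10.
Check: Fairview vs Linden — voters closer to Fairview: 5 of 9.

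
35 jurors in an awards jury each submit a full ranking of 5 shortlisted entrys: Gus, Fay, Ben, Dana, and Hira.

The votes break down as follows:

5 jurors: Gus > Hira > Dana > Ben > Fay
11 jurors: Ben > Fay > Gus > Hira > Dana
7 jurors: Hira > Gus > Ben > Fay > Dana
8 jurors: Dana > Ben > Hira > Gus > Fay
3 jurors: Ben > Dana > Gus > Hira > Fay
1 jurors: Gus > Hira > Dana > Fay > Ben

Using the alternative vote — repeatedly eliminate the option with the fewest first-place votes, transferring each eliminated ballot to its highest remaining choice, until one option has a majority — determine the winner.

Round 1: Ben 14, Dana 8, Hira 7, Gus 6, Fay 0. Fay has the fewest and is eliminated.
Round 2: Ben 14, Dana 8, Hira 7, Gus 6. Gus has the fewest and is eliminated.
Round 3: Ben 14, Hira 13, Dana 8. Dana has the fewest and is eliminated.
Round 4: Ben 22, Hira 13. Ben has a majority.

Ben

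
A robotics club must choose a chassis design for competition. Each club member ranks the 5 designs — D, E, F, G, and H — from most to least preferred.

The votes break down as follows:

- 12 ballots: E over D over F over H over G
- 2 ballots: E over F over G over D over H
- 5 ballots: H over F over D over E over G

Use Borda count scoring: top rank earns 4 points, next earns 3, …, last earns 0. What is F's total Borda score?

45

Borda scores:
  D: 12·3 + 2·1 + 5·2 = 48
  E: 12·4 + 2·4 + 5·1 = 61
  F: 12·2 + 2·3 + 5·3 = 45
  G: 12·0 + 2·2 + 5·0 = 4
  H: 12·1 + 2·0 + 5·4 = 32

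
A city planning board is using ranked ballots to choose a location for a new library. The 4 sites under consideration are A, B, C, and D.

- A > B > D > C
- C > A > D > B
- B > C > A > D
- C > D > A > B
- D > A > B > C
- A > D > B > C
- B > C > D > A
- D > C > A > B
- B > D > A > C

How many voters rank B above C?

6

Ballots ranking B above C: 6.
Ballots ranking C above B: 3.
So 6 of 9 voters prefer B to C.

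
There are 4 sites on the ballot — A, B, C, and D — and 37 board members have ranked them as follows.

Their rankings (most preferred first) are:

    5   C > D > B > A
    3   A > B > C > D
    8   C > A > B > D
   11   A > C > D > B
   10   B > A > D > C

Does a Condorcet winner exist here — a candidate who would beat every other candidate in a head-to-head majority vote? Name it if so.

Head-to-head results (37 voters total):
A vs B: A wins 22–15.
A vs C: A wins 24–13.
A vs D: A wins 32–5.
B vs C: C wins 24–13.
B vs D: B wins 21–16.
C vs D: C wins 27–10.
A beats each rival — B (22–15), C (24–13), D (32–5) — so A is the Condorcet winner.

A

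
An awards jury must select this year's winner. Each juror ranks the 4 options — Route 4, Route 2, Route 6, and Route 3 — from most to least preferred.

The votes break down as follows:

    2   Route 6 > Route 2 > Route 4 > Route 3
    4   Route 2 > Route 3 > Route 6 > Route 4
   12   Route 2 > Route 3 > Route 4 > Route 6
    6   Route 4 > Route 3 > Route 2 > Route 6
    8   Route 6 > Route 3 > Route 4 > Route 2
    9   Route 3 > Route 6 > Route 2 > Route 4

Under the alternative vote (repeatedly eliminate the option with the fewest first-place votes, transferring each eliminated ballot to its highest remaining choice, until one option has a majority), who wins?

Route 3

Round 1: Route 2 16, Route 6 10, Route 3 9, Route 4 6. Route 4 has the fewest and is eliminated.
Round 2: Route 2 16, Route 3 15, Route 6 10. Route 6 has the fewest and is eliminated.
Round 3: Route 3 23, Route 2 18. Route 3 has a majority.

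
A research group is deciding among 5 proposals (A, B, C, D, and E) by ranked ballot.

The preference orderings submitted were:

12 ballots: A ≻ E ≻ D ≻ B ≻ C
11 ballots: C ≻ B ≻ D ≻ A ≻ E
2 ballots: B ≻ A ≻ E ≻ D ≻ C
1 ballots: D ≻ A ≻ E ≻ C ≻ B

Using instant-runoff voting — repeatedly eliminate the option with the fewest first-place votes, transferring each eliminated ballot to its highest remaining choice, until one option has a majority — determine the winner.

A

Round 1: A 12, C 11, B 2, D 1, E 0. E has the fewest and is eliminated.
Round 2: A 12, C 11, B 2, D 1. D has the fewest and is eliminated.
Round 3: A 13, C 11, B 2. B has the fewest and is eliminated.
Round 4: A 15, C 11. A has a majority.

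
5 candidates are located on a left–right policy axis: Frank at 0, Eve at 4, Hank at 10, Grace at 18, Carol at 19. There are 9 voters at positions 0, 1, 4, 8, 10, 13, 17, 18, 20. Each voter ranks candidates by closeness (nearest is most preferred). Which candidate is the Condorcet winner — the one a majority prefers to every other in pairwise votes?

With single-peaked preferences on a line, the Condorcet winner is the candidate closest to the median voter.
The median voter (position 10) is closest to Hank at 10.
Check: Hank vs Grace — voters closer to Hank: 6 of 9.

Hank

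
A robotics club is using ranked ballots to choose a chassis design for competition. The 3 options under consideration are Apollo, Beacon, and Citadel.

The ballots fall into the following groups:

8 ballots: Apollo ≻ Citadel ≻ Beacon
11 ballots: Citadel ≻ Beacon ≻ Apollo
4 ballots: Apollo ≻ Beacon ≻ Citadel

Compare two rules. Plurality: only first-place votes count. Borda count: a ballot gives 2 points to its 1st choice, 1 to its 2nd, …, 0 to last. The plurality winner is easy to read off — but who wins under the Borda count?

Citadel

Plurality first-place counts: Apollo 12, Beacon 0, Citadel 11 → Apollo.
Borda totals: Apollo 24, Beacon 15, Citadel 30 → Citadel.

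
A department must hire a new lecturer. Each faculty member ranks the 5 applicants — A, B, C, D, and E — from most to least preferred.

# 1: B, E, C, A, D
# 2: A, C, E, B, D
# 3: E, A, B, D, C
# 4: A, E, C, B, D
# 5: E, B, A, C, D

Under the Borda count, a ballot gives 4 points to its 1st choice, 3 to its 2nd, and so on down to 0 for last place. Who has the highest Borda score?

Borda scores:
  A: 1 + 4 + 3 + 4 + 2 = 14
  B: 4 + 1 + 2 + 1 + 3 = 11
  C: 2 + 3 + 0 + 2 + 1 = 8
  D: 0 + 0 + 1 + 0 + 0 = 1
  E: 3 + 2 + 4 + 3 + 4 = 16
E has the highest total.

E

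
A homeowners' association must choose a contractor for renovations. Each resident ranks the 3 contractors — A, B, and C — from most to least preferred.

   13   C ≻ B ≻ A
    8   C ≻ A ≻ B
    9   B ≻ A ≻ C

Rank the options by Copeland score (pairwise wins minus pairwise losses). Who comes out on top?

Pairwise results:
  A vs B: B wins 22–8.
  A vs C: C wins 21–9.
  B vs C: C wins 21–9.
Copeland scores (wins − losses):
  A: 0 − 2 = -2
  B: 1 − 1 = 0
  C: 2 − 0 = 2
C has the best Copeland score.

C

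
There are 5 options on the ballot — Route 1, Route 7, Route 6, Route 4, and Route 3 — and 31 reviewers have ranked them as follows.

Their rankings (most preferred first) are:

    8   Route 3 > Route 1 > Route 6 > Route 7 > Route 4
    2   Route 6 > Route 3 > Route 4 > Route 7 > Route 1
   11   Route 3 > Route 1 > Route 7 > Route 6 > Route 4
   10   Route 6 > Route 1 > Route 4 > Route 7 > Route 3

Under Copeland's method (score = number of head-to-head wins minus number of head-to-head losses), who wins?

Route 3

Pairwise results:
  Route 1 vs Route 7: Route 1 wins 29–2.
  Route 1 vs Route 6: Route 1 wins 19–12.
  Route 1 vs Route 4: Route 1 wins 29–2.
  Route 1 vs Route 3: Route 3 wins 21–10.
  Route 7 vs Route 6: Route 6 wins 20–11.
  Route 7 vs Route 4: Route 7 wins 19–12.
  Route 7 vs Route 3: Route 3 wins 21–10.
  Route 6 vs Route 4: Route 6 wins 31–0.
  Route 6 vs Route 3: Route 3 wins 19–12.
  Route 4 vs Route 3: Route 3 wins 21–10.
Copeland scores (wins − losses):
  Route 1: 3 − 1 = 2
  Route 7: 1 − 3 = -2
  Route 6: 2 − 2 = 0
  Route 4: 0 − 4 = -4
  Route 3: 4 − 0 = 4
Route 3 has the best Copeland score.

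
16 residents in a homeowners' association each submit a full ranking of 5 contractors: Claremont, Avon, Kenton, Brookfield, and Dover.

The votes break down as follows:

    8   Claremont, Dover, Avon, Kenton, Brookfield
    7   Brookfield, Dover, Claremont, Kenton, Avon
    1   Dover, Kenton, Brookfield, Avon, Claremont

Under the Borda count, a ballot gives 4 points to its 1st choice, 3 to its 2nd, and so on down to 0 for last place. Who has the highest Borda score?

Borda scores:
  Claremont: 8·4 + 7·2 + 0 = 46
  Avon: 8·2 + 7·0 + 1 = 17
  Kenton: 8·1 + 7·1 + 3 = 18
  Brookfield: 8·0 + 7·4 + 2 = 30
  Dover: 8·3 + 7·3 + 4 = 49
Dover has the highest total.

Dover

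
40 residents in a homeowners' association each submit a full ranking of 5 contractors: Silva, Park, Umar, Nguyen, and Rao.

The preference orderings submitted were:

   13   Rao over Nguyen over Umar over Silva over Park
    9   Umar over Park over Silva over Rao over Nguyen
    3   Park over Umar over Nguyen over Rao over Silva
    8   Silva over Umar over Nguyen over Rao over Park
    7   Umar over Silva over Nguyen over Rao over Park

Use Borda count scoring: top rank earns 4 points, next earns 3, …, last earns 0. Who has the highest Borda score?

Umar

Borda scores:
  Silva: 13·1 + 9·2 + 3·0 + 8·4 + 7·3 = 84
  Park: 13·0 + 9·3 + 3·4 + 8·0 + 7·0 = 39
  Umar: 13·2 + 9·4 + 3·3 + 8·3 + 7·4 = 123
  Nguyen: 13·3 + 9·0 + 3·2 + 8·2 + 7·2 = 75
  Rao: 13·4 + 9·1 + 3·1 + 8·1 + 7·1 = 79
Umar has the highest total.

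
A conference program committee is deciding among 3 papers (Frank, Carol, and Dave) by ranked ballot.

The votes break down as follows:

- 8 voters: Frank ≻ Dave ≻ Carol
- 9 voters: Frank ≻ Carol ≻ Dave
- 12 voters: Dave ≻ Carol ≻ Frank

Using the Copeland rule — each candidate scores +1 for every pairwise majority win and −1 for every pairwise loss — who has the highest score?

Pairwise results:
  Frank vs Carol: Frank wins 17–12.
  Frank vs Dave: Frank wins 17–12.
  Carol vs Dave: Dave wins 20–9.
Copeland scores (wins − losses):
  Frank: 2 − 0 = 2
  Carol: 0 − 2 = -2
  Dave: 1 − 1 = 0
Frank has the best Copeland score.

Frank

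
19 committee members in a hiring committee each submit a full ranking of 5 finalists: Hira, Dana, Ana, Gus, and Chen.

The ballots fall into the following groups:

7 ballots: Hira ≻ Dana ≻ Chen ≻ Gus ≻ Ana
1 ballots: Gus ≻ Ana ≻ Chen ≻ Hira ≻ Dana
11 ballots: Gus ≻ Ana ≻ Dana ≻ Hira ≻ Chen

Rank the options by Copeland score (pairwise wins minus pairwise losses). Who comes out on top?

Pairwise results:
  Hira vs Dana: Dana wins 11–8.
  Hira vs Ana: Ana wins 12–7.
  Hira vs Gus: Gus wins 12–7.
  Hira vs Chen: Hira wins 18–1.
  Dana vs Ana: Ana wins 12–7.
  Dana vs Gus: Gus wins 12–7.
  Dana vs Chen: Dana wins 18–1.
  Ana vs Gus: Gus wins 19–0.
  Ana vs Chen: Ana wins 12–7.
  Gus vs Chen: Gus wins 12–7.
Copeland scores (wins − losses):
  Hira: 1 − 3 = -2
  Dana: 2 − 2 = 0
  Ana: 3 − 1 = 2
  Gus: 4 − 0 = 4
  Chen: 0 − 4 = -4
Gus has the best Copeland score.

Gus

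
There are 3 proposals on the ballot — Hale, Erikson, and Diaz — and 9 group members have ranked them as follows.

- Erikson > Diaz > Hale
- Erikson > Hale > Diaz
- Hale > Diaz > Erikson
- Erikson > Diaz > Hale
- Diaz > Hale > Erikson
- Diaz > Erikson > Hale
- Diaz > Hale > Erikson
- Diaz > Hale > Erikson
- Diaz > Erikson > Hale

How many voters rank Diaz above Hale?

Ballots ranking Diaz above Hale: 7.
Ballots ranking Hale above Diaz: 2.
So 7 of 9 voters prefer Diaz to Hale.

7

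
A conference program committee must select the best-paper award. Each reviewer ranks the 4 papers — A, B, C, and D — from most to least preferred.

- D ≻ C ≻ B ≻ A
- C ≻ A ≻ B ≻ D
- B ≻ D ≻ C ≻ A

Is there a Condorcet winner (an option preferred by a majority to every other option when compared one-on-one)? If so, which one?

Head-to-head results (3 voters total):
A vs B: B wins 2–1.
A vs C: C wins 3–0.
A vs D: D wins 2–1.
B vs C: C wins 2–1.
B vs D: B wins 2–1.
C vs D: D wins 2–1.
No candidate beats all others: B beats D beats C beats B, a majority cycle.

There is no Condorcet winner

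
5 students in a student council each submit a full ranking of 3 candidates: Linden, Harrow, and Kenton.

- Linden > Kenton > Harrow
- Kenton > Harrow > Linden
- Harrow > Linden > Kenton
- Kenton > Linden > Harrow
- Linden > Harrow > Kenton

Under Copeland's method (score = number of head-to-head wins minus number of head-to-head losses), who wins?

Pairwise results:
  Linden vs Harrow: Linden wins 3–2.
  Linden vs Kenton: Linden wins 3–2.
  Harrow vs Kenton: Kenton wins 3–2.
Copeland scores (wins − losses):
  Linden: 2 − 0 = 2
  Harrow: 0 − 2 = -2
  Kenton: 1 − 1 = 0
Linden has the best Copeland score.

Linden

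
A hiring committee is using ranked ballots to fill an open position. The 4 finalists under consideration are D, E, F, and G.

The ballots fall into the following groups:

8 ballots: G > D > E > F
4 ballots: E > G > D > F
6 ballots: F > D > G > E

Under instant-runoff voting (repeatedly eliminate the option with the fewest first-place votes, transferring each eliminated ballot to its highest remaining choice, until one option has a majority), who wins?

G

Round 1: G 8, F 6, E 4, D 0. D has the fewest and is eliminated.
Round 2: G 8, F 6, E 4. E has the fewest and is eliminated.
Round 3: G 12, F 6. G has a majority.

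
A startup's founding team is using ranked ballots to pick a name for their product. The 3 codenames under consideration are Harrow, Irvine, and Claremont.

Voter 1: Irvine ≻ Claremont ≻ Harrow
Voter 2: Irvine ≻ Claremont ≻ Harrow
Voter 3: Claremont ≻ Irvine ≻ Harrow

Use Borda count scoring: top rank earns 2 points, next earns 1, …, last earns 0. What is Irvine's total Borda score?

5

Borda scores:
  Harrow: 0 + 0 + 0 = 0
  Irvine: 2 + 2 + 1 = 5
  Claremont: 1 + 1 + 2 = 4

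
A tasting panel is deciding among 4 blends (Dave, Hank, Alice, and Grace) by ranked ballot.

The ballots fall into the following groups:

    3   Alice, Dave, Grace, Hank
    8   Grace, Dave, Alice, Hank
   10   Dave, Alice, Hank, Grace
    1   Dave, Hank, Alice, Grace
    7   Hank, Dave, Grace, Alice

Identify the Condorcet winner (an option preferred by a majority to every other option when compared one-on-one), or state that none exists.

Dave

Head-to-head results (29 voters total):
Dave vs Hank: Dave wins 22–7.
Dave vs Alice: Dave wins 26–3.
Dave vs Grace: Dave wins 21–8.
Hank vs Alice: Alice wins 21–8.
Hank vs Grace: Hank wins 18–11.
Alice vs Grace: Grace wins 15–14.
Dave beats each rival — Hank (22–7), Alice (26–3), Grace (21–8) — so Dave is the Condorcet winner.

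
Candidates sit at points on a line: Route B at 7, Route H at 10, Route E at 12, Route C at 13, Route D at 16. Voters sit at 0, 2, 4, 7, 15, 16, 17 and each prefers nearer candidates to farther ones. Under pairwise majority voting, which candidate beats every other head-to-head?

Route B

With single-peaked preferences on a line, the Condorcet winner is the candidate closest to the median voter.
The median voter (position 7) is closest to Route B at 7.
Check: Route B vs Route H — voters closer to Route B: 4 of 7.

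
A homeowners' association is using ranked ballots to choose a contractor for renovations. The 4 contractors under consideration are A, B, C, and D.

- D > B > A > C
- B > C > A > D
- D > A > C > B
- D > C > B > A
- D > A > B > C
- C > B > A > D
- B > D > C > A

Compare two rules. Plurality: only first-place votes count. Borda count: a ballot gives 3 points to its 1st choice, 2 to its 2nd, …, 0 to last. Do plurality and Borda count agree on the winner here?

Plurality first-place counts: A 0, B 2, C 1, D 4 → D.
Borda totals: A 7, B 12, C 9, D 14 → D.
The two rules agree on D.

Yes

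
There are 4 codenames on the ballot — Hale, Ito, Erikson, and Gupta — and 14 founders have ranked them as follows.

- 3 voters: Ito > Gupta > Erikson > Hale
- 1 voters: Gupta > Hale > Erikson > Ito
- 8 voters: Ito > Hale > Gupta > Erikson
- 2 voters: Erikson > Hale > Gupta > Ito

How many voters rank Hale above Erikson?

Ballots ranking Hale above Erikson: 1+8 = 9.
Ballots ranking Erikson above Hale: 3+2 = 5.
So 9 of 14 voters prefer Hale to Erikson.

9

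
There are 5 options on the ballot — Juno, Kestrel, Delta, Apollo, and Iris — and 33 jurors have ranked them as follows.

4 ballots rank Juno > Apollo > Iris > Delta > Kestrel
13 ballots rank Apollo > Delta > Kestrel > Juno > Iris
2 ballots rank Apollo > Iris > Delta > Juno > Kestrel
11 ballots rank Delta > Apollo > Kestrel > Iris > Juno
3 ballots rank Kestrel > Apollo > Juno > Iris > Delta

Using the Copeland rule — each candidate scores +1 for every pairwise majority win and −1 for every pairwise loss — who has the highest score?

Pairwise results:
  Juno vs Kestrel: Kestrel wins 27–6.
  Juno vs Delta: Delta wins 26–7.
  Juno vs Apollo: Apollo wins 29–4.
  Juno vs Iris: Juno wins 20–13.
  Kestrel vs Delta: Delta wins 30–3.
  Kestrel vs Apollo: Apollo wins 30–3.
  Kestrel vs Iris: Kestrel wins 27–6.
  Delta vs Apollo: Apollo wins 22–11.
  Delta vs Iris: Delta wins 24–9.
  Apollo vs Iris: Apollo wins 33–0.
Copeland scores (wins − losses):
  Juno: 1 − 3 = -2
  Kestrel: 2 − 2 = 0
  Delta: 3 − 1 = 2
  Apollo: 4 − 0 = 4
  Iris: 0 − 4 = -4
Apollo has the best Copeland score.

Apollo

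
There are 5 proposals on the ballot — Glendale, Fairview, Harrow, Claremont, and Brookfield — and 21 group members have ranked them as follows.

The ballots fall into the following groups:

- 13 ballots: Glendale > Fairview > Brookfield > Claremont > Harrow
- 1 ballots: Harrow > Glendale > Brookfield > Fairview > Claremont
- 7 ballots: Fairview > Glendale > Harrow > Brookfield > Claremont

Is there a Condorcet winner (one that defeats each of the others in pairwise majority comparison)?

Head-to-head results (21 voters total):
Glendale vs Fairview: Glendale wins 14–7.
Glendale vs Harrow: Glendale wins 20–1.
Glendale vs Claremont: Glendale wins 21–0.
Glendale vs Brookfield: Glendale wins 21–0.
Fairview vs Harrow: Fairview wins 20–1.
Fairview vs Claremont: Fairview wins 21–0.
Fairview vs Brookfield: Fairview wins 20–1.
Harrow vs Claremont: Claremont wins 13–8.
Harrow vs Brookfield: Brookfield wins 13–8.
Claremont vs Brookfield: Brookfield wins 21–0.
Glendale beats each rival — Fairview (14–7), Harrow (20–1), Claremont (21–0), Brookfield (21–0) — so Glendale is the Condorcet winner.

Yes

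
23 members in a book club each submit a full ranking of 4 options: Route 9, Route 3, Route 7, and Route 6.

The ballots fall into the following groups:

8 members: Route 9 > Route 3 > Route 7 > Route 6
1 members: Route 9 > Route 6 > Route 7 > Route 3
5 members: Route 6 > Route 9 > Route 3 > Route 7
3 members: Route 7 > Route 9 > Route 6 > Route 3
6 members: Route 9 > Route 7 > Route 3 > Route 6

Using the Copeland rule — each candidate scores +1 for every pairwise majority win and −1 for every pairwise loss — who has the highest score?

Pairwise results:
  Route 9 vs Route 3: Route 9 wins 23–0.
  Route 9 vs Route 7: Route 9 wins 20–3.
  Route 9 vs Route 6: Route 9 wins 18–5.
  Route 3 vs Route 7: Route 3 wins 13–10.
  Route 3 vs Route 6: Route 3 wins 14–9.
  Route 7 vs Route 6: Route 7 wins 17–6.
Copeland scores (wins − losses):
  Route 9: 3 − 0 = 3
  Route 3: 2 − 1 = 1
  Route 7: 1 − 2 = -1
  Route 6: 0 − 3 = -3
Route 9 has the best Copeland score.

Route 9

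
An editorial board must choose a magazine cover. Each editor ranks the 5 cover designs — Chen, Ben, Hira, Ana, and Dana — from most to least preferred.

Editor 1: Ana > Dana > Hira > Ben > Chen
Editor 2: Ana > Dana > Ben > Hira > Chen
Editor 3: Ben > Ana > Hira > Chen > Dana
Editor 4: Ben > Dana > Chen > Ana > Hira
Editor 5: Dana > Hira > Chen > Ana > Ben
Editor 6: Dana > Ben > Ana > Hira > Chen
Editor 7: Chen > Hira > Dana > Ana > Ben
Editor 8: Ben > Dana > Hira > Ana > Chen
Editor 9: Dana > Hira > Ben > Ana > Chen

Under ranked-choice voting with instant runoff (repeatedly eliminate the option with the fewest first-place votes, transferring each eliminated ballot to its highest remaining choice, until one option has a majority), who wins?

Round 1: Ben 3, Dana 3, Ana 2, Chen 1, Hira 0. Hira has the fewest and is eliminated.
Round 2: Ben 3, Dana 3, Ana 2, Chen 1. Chen has the fewest and is eliminated.
Round 3: Dana 4, Ben 3, Ana 2. Ana has the fewest and is eliminated.
Round 4: Dana 6, Ben 3. Dana has a majority.

Dana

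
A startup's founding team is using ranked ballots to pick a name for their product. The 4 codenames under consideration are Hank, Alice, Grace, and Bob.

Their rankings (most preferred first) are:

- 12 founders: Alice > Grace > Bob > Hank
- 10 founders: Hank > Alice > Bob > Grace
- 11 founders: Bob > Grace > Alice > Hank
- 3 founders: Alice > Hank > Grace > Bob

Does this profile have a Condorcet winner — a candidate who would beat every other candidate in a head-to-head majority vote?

Head-to-head results (36 voters total):
Hank vs Alice: Alice wins 26–10.
Hank vs Grace: Grace wins 23–13.
Hank vs Bob: Bob wins 23–13.
Alice vs Grace: Alice wins 25–11.
Alice vs Bob: Alice wins 25–11.
Grace vs Bob: Bob wins 21–15.
Alice beats each rival — Hank (26–10), Grace (25–11), Bob (25–11) — so Alice is the Condorcet winner.

Yes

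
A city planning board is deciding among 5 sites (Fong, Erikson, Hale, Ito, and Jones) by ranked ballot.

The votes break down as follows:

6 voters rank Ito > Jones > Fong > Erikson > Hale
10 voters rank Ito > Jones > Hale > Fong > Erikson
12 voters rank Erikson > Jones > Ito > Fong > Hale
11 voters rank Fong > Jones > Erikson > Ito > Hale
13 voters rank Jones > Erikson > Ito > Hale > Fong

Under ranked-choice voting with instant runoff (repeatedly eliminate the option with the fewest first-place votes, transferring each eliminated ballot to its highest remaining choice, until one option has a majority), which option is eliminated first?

Round 1: Ito 16, Jones 13, Erikson 12, Fong 11, Hale 0. Hale has the fewest and is eliminated.
Round 2: Ito 16, Jones 13, Erikson 12, Fong 11. Fong has the fewest and is eliminated.
Round 3: Jones 24, Ito 16, Erikson 12. Erikson has the fewest and is eliminated.
Round 4: Jones 36, Ito 16. Jones has a majority.

Hale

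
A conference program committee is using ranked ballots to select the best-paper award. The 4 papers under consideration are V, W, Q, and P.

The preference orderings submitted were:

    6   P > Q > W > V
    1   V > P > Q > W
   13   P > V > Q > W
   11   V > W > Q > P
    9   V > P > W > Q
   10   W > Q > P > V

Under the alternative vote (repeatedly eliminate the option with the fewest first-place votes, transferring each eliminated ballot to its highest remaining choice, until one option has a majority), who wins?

P

Round 1: V 21, P 19, W 10, Q 0. Q has the fewest and is eliminated.
Round 2: V 21, P 19, W 10. W has the fewest and is eliminated.
Round 3: P 29, V 21. P has a majority.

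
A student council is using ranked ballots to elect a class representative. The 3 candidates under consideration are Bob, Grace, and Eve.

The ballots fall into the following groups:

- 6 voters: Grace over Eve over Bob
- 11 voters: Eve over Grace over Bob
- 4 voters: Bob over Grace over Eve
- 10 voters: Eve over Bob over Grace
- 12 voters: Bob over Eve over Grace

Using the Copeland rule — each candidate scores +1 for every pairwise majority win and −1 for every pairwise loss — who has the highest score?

Eve

Pairwise results:
  Bob vs Grace: Bob wins 26–17.
  Bob vs Eve: Eve wins 27–16.
  Grace vs Eve: Eve wins 33–10.
Copeland scores (wins − losses):
  Bob: 1 − 1 = 0
  Grace: 0 − 2 = -2
  Eve: 2 − 0 = 2
Eve has the best Copeland score.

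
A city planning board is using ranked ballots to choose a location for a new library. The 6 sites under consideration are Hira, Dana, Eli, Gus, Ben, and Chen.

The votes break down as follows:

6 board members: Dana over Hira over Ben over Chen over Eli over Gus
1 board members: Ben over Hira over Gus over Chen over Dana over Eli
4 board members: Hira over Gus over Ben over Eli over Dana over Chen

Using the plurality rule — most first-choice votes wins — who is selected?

First-place vote totals:
  Hira: 4
  Dana: 6
  Eli: 0
  Gus: 0
  Ben: 1
  Chen: 0
Dana has the most first-place votes.

Dana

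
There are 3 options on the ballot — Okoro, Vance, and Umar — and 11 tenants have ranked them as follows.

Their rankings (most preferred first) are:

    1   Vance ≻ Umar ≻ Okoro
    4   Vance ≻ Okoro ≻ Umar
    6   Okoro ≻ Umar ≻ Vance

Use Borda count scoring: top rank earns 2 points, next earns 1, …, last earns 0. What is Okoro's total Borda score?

16

Borda scores:
  Okoro: 0 + 4·1 + 6·2 = 16
  Vance: 2 + 4·2 + 6·0 = 10
  Umar: 1 + 4·0 + 6·1 = 7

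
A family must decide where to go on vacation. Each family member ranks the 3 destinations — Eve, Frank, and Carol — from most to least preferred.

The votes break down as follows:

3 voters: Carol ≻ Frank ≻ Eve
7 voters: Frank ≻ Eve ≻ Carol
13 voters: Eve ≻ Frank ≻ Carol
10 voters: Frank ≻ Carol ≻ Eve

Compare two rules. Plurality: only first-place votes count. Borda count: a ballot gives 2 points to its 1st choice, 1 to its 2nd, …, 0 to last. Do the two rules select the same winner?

Yes

Plurality first-place counts: Eve 13, Frank 17, Carol 3 → Frank.
Borda totals: Eve 33, Frank 50, Carol 16 → Frank.
The two rules agree on Frank.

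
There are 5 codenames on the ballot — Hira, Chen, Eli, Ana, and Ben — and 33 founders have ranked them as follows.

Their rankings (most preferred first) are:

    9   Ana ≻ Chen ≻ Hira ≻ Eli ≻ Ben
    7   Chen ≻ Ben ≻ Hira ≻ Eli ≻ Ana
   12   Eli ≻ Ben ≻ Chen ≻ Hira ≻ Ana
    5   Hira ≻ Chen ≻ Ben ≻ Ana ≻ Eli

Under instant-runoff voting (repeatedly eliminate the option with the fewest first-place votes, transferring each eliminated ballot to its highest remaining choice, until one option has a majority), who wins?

Round 1: Eli 12, Ana 9, Chen 7, Hira 5, Ben 0. Ben has the fewest and is eliminated.
Round 2: Eli 12, Ana 9, Chen 7, Hira 5. Hira has the fewest and is eliminated.
Round 3: Chen 12, Eli 12, Ana 9. Ana has the fewest and is eliminated.
Round 4: Chen 21, Eli 12. Chen has a majority.

Chen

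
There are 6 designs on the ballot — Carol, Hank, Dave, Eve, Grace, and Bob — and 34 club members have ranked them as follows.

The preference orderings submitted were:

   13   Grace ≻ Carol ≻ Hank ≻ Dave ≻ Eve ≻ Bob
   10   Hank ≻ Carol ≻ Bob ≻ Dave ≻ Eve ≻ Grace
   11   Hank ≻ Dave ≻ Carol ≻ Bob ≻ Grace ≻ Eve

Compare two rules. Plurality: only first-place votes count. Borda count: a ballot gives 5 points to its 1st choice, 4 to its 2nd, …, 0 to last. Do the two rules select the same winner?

Plurality first-place counts: Carol 0, Hank 21, Dave 0, Eve 0, Grace 13, Bob 0 → Hank.
Borda totals: Carol 125, Hank 144, Dave 90, Eve 23, Grace 76, Bob 52 → Hank.
The two rules agree on Hank.

Yes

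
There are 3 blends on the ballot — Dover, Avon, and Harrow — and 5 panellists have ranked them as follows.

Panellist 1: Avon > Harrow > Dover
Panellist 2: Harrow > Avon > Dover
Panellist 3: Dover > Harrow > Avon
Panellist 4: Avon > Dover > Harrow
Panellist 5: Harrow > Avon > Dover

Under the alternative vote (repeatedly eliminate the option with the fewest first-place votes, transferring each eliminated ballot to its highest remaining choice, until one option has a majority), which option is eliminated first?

Dover

Round 1: Avon 2, Harrow 2, Dover 1. Dover has the fewest and is eliminated.
Round 2: Harrow 3, Avon 2. Harrow has a majority.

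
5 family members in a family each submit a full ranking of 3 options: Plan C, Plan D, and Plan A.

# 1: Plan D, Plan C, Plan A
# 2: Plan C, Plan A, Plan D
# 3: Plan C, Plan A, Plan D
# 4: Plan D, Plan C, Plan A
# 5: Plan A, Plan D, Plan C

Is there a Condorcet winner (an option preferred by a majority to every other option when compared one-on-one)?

No

Head-to-head results (5 voters total):
Plan C vs Plan D: Plan D wins 3–2.
Plan C vs Plan A: Plan C wins 4–1.
Plan D vs Plan A: Plan A wins 3–2.
No candidate beats all others: Plan C beats Plan A beats Plan D beats Plan C, a majority cycle.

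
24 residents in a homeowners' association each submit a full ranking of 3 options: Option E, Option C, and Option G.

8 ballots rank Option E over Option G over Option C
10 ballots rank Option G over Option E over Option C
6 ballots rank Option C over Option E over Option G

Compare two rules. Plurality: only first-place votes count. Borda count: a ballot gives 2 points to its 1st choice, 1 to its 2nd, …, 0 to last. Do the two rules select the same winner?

Plurality first-place counts: Option E 8, Option C 6, Option G 10 → Option G.
Borda totals: Option E 32, Option C 12, Option G 28 → Option E.
The two rules disagree: plurality picks Option G, Borda picks Option E.

No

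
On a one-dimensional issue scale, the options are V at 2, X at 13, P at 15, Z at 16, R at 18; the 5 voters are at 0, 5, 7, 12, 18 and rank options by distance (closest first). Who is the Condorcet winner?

V

With single-peaked preferences on a line, the Condorcet winner is the candidate closest to the median voter.
The median voter (position 7) is closest to V at 2.
Check: V vs Z — voters closer to V: 3 of 5.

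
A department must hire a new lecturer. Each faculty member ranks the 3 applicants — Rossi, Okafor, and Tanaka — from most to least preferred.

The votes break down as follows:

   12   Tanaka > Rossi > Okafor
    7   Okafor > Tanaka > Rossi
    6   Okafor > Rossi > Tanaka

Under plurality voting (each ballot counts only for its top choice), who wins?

Okafor

First-place vote totals:
  Rossi: 0
  Okafor: 13
  Tanaka: 12
Okafor has the most first-place votes.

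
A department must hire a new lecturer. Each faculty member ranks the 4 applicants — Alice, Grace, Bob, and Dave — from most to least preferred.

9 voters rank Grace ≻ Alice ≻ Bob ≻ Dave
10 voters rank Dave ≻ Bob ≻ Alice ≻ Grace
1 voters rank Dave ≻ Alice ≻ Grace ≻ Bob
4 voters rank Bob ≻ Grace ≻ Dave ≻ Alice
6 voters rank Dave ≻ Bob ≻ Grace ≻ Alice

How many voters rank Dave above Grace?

Ballots ranking Dave above Grace: 10+1+6 = 17.
Ballots ranking Grace above Dave: 9+4 = 13.
So 17 of 30 voters prefer Dave to Grace.

17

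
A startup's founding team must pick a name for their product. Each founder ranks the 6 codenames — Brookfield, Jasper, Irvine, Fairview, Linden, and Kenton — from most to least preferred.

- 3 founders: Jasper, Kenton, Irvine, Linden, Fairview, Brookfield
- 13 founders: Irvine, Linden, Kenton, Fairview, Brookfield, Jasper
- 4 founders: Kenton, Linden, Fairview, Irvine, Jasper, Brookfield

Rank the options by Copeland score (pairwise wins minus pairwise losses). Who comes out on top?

Pairwise results:
  Brookfield vs Jasper: Brookfield wins 13–7.
  Brookfield vs Irvine: Irvine wins 20–0.
  Brookfield vs Fairview: Fairview wins 20–0.
  Brookfield vs Linden: Linden wins 20–0.
  Brookfield vs Kenton: Kenton wins 20–0.
  Jasper vs Irvine: Irvine wins 17–3.
  Jasper vs Fairview: Fairview wins 17–3.
  Jasper vs Linden: Linden wins 17–3.
  Jasper vs Kenton: Kenton wins 17–3.
  Irvine vs Fairview: Irvine wins 16–4.
  Irvine vs Linden: Irvine wins 16–4.
  Irvine vs Kenton: Irvine wins 13–7.
  Fairview vs Linden: Linden wins 20–0.
  Fairview vs Kenton: Kenton wins 20–0.
  Linden vs Kenton: Linden wins 13–7.
Copeland scores (wins − losses):
  Brookfield: 1 − 4 = -3
  Jasper: 0 − 5 = -5
  Irvine: 5 − 0 = 5
  Fairview: 2 − 3 = -1
  Linden: 4 − 1 = 3
  Kenton: 3 − 2 = 1
Irvine has the best Copeland score.

Irvine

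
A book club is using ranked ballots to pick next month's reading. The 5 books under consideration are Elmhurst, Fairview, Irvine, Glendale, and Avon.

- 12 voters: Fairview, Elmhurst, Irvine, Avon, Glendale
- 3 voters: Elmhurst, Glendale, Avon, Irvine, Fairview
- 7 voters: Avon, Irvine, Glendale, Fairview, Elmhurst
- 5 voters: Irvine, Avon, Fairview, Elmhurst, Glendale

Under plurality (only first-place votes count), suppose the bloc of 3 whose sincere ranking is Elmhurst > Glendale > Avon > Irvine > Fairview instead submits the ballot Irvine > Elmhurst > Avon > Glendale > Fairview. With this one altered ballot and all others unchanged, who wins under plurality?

Fairview

First-place totals with the altered ballot: Elmhurst 0, Fairview 12, Irvine 8, Glendale 0, Avon 7.
The winner is unchanged: still Fairview.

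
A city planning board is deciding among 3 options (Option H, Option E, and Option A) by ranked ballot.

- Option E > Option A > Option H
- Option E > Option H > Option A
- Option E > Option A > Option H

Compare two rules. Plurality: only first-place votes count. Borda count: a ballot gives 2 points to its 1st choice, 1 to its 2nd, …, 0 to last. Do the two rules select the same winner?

Yes

Plurality first-place counts: Option H 0, Option E 3, Option A 0 → Option E.
Borda totals: Option H 1, Option E 6, Option A 2 → Option E.
The two rules agree on Option E.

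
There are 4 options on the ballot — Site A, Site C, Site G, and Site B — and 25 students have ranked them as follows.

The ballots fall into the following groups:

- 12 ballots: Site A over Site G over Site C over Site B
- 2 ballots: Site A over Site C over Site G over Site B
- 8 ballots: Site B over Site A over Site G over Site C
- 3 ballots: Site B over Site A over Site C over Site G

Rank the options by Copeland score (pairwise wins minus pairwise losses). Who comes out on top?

Site A

Pairwise results:
  Site A vs Site C: Site A wins 25–0.
  Site A vs Site G: Site A wins 25–0.
  Site A vs Site B: Site A wins 14–11.
  Site C vs Site G: Site G wins 20–5.
  Site C vs Site B: Site C wins 14–11.
  Site G vs Site B: Site G wins 14–11.
Copeland scores (wins − losses):
  Site A: 3 − 0 = 3
  Site C: 1 − 2 = -1
  Site G: 2 − 1 = 1
  Site B: 0 − 3 = -3
Site A has the best Copeland score.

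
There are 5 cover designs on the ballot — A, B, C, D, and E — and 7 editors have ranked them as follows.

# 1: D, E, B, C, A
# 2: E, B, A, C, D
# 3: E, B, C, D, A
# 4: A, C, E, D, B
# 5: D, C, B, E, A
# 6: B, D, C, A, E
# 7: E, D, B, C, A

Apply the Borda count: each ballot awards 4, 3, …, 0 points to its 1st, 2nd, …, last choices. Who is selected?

Borda scores:
  A: 0 + 2 + 0 + 4 + 0 + 1 + 0 = 7
  B: 2 + 3 + 3 + 0 + 2 + 4 + 2 = 16
  C: 1 + 1 + 2 + 3 + 3 + 2 + 1 = 13
  D: 4 + 0 + 1 + 1 + 4 + 3 + 3 = 16
  E: 3 + 4 + 4 + 2 + 1 + 0 + 4 = 18
E has the highest total.

E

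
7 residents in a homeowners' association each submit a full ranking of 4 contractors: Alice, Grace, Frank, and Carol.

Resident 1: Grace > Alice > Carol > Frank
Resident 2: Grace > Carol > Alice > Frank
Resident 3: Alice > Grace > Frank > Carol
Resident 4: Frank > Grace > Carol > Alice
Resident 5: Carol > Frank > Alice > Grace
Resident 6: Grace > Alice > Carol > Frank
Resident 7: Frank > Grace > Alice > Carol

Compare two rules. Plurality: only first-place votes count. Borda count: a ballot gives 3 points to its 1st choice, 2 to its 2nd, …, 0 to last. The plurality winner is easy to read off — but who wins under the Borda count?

Plurality first-place counts: Alice 1, Grace 3, Frank 2, Carol 1 → Grace.
Borda totals: Alice 10, Grace 15, Frank 9, Carol 8 → Grace.

Grace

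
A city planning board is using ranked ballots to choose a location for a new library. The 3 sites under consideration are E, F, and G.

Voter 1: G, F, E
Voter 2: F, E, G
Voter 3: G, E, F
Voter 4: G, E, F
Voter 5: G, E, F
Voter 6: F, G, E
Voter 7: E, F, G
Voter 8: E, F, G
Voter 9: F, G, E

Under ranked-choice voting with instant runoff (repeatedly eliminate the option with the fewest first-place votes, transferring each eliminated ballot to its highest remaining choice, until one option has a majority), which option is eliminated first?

Round 1: G 4, F 3, E 2. E has the fewest and is eliminated.
Round 2: F 5, G 4. F has a majority.

E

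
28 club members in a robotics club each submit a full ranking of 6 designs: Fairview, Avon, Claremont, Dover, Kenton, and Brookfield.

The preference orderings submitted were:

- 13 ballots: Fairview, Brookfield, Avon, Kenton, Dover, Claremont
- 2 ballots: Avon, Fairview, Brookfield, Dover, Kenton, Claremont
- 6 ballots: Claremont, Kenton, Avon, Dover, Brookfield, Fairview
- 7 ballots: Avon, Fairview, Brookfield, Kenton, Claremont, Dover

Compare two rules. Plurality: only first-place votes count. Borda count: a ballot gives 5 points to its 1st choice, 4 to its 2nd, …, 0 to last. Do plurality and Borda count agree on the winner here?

Plurality first-place counts: Fairview 13, Avon 9, Claremont 6, Dover 0, Kenton 0, Brookfield 0 → Fairview.
Borda totals: Fairview 101, Avon 102, Claremont 37, Dover 29, Kenton 66, Brookfield 85 → Avon.
The two rules disagree: plurality picks Fairview, Borda picks Avon.

No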